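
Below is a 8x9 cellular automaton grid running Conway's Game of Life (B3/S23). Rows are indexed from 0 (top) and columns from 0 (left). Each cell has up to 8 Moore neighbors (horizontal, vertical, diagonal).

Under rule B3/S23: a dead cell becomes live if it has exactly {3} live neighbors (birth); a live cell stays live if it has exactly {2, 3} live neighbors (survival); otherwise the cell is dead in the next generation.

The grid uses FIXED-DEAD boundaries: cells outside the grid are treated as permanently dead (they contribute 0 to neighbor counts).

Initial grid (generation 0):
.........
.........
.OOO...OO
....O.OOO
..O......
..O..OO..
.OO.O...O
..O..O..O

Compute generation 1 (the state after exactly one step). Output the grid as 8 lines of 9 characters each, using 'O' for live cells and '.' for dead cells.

Answer: .........
..O......
..OO..O.O
.O....O.O
...O.....
..O..O...
.OO.O.OO.
.OOO.....

Derivation:
Simulating step by step:
Generation 0 (given above): 20 live cells
Generation 1: 19 live cells
(generation 1 grid is the final answer)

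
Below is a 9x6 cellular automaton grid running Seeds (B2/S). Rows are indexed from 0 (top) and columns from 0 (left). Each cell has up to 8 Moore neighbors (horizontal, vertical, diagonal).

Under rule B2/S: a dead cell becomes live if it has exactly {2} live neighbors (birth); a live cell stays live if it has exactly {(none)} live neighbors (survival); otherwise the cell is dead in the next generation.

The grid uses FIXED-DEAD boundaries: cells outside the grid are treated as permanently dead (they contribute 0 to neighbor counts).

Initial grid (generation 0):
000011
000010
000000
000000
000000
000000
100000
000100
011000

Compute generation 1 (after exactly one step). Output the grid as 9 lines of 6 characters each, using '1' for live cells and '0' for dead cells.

Answer: 000100
000100
000000
000000
000000
000000
000000
100000
000100

Derivation:
Simulating step by step:
Generation 0 (given above): 7 live cells
Generation 1: 4 live cells
(generation 1 grid is the final answer)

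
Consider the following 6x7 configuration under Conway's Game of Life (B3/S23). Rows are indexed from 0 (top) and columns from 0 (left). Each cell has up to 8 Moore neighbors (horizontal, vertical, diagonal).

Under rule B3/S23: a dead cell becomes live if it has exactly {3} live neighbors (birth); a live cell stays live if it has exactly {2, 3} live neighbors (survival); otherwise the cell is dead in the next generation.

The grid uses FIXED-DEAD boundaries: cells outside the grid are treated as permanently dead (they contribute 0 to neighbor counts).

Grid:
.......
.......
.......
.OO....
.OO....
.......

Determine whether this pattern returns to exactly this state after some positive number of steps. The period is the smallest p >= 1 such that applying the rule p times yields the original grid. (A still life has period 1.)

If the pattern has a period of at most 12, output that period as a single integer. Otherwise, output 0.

Simulating and comparing each generation to the original:
Gen 0 (original, given above): 4 live cells
Gen 1: 4 live cells, MATCHES original -> period = 1

Answer: 1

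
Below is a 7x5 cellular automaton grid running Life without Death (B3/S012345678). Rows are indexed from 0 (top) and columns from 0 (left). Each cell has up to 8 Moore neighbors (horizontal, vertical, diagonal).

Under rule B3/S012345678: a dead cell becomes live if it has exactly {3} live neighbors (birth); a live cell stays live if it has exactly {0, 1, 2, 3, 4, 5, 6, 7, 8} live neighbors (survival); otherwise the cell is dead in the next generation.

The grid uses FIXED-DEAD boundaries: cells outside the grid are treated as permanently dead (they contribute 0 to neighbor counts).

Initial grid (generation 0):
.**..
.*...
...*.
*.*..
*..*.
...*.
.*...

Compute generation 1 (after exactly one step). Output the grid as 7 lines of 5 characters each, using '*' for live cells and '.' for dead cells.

Simulating step by step:
Generation 0 (given above): 10 live cells
Generation 1: 17 live cells
(generation 1 grid is the final answer)

Answer: .**..
.*...
.***.
****.
****.
..**.
.*...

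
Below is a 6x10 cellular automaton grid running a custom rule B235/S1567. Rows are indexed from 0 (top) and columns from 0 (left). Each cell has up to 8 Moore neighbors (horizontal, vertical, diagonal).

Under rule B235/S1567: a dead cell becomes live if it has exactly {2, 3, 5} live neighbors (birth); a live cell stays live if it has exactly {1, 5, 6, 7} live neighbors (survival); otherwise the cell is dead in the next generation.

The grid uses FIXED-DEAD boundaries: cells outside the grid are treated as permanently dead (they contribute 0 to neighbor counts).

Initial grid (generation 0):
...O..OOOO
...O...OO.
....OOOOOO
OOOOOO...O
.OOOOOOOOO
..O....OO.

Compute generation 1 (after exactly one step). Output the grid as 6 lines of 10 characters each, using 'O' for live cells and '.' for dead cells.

Simulating step by step:
Generation 0 (given above): 33 live cells
Generation 1: 26 live cells
(generation 1 grid is the final answer)

Answer: ..OOO.....
..O....OOO
OO.OO...O.
..OOOO....
OOOOO...O.
.O..OO...O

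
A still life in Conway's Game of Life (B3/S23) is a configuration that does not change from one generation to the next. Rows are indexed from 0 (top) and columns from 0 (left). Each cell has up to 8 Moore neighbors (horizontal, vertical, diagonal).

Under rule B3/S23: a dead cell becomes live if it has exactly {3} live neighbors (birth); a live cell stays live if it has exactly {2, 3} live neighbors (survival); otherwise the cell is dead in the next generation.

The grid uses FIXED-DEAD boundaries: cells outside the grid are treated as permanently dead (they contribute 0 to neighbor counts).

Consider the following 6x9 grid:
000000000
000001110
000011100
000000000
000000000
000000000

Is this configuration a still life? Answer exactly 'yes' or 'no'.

Answer: no

Derivation:
Compute generation 1 and compare to generation 0 (given above):
Generation 1:
000000100
000010010
000010010
000001000
000000000
000000000
Cell (0,6) differs: gen0=0 vs gen1=1 -> NOT a still life.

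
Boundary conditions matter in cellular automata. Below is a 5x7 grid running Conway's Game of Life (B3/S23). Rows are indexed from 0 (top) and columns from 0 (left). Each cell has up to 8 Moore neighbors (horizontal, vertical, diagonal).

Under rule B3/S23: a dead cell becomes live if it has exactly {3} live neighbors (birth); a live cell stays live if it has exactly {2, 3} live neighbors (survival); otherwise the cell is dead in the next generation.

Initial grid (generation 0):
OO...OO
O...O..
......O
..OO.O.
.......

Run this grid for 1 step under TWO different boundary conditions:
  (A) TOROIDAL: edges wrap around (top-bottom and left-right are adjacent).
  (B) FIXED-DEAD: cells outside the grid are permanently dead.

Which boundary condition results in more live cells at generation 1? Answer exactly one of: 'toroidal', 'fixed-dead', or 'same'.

Under TOROIDAL boundary, generation 1:
OO...OO
.O.....
...OOOO
.......
OOO.OO.
Population = 14

Under FIXED-DEAD boundary, generation 1:
OO...O.
OO....O
...OOO.
.......
.......
Population = 9

Comparison: toroidal=14, fixed-dead=9 -> toroidal

Answer: toroidal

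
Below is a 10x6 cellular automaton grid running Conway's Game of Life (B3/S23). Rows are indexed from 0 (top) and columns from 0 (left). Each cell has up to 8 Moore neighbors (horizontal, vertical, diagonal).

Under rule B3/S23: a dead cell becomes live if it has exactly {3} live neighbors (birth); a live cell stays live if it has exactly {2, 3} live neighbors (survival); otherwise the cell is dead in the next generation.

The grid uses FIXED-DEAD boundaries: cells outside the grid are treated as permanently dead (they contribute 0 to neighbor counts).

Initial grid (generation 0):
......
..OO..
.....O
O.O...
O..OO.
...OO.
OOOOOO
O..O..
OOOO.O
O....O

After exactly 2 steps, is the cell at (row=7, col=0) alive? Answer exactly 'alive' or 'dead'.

Answer: alive

Derivation:
Simulating step by step:
Generation 0 (given above): 25 live cells
Generation 1: 20 live cells
......
......
.OOO..
.O.OO.
.OO.O.
O.....
OO...O
.....O
O.OO..
O.O.O.
Generation 2: 21 live cells
......
..O...
.O.OO.
O...O.
OOO.O.
O.O...
OO....
O.O.O.
..OOO.
..O...

Cell (7,0) at generation 2: 1 -> alive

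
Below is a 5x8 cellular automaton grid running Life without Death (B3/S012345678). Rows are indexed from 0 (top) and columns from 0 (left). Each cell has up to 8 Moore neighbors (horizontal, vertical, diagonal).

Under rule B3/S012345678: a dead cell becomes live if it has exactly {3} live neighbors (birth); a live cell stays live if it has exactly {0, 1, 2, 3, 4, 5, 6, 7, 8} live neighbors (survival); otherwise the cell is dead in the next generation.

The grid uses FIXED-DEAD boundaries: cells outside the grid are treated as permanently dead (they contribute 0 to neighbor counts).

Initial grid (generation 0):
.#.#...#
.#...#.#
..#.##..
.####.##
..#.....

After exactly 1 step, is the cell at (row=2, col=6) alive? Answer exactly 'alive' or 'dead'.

Answer: dead

Derivation:
Simulating step by step:
Generation 0 (given above): 16 live cells
Generation 1: 21 live cells
.###..##
.#.#.#.#
..#.##.#
.####.##
.##.....

Cell (2,6) at generation 1: 0 -> dead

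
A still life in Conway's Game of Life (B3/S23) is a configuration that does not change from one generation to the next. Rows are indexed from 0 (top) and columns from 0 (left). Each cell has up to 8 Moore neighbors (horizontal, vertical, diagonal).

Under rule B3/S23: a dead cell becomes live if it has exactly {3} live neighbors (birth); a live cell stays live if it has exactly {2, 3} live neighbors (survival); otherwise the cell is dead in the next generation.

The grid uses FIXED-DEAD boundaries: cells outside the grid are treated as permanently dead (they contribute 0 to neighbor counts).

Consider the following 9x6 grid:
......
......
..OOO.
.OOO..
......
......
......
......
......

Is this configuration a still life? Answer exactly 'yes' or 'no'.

Compute generation 1 and compare to generation 0 (given above):
Generation 1:
......
...O..
.O..O.
.O..O.
..O...
......
......
......
......
Cell (1,3) differs: gen0=0 vs gen1=1 -> NOT a still life.

Answer: no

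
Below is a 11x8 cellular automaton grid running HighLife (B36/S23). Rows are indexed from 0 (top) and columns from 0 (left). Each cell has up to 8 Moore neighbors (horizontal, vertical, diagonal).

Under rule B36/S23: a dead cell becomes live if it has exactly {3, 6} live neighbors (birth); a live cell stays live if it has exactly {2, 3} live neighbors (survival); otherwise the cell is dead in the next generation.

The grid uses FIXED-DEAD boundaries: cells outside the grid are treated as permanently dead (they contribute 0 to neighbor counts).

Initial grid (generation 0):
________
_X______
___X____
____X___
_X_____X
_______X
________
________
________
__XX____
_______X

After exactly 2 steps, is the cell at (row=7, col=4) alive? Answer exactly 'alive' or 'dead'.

Answer: dead

Derivation:
Simulating step by step:
Generation 0 (given above): 9 live cells
Generation 1: 0 live cells
________
________
________
________
________
________
________
________
________
________
________
Generation 2: 0 live cells
________
________
________
________
________
________
________
________
________
________
________

Cell (7,4) at generation 2: 0 -> dead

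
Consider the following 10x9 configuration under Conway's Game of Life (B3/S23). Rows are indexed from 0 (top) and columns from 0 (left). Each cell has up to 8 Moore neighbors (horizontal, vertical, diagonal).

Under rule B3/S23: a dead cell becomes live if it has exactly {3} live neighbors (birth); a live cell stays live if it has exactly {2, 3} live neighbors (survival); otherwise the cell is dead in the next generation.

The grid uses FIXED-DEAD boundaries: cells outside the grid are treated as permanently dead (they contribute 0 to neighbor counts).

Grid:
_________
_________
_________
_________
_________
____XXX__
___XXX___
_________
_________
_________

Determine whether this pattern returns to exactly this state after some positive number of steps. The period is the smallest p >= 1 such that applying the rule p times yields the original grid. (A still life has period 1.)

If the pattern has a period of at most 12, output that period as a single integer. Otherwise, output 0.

Simulating and comparing each generation to the original:
Gen 0 (original, given above): 6 live cells
Gen 1: 6 live cells, differs from original
Gen 2: 6 live cells, MATCHES original -> period = 2

Answer: 2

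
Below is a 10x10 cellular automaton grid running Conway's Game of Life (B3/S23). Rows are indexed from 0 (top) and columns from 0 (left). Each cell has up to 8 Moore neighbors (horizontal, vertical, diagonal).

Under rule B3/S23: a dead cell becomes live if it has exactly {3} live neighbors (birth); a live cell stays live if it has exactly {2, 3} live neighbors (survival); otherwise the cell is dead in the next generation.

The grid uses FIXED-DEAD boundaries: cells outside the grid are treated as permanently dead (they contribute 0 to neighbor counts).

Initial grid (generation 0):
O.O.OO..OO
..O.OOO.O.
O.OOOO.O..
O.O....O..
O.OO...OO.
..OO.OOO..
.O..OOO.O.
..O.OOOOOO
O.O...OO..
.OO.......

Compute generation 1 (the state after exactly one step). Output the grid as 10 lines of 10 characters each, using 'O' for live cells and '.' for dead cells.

Simulating step by step:
Generation 0 (given above): 48 live cells
Generation 1: 24 live cells
(generation 1 grid is the final answer)

Answer: .O..O.OOOO
..O.....OO
..O....OO.
O......O..
....O...O.
..........
.O.......O
..O.O....O
..O.......
.OO.......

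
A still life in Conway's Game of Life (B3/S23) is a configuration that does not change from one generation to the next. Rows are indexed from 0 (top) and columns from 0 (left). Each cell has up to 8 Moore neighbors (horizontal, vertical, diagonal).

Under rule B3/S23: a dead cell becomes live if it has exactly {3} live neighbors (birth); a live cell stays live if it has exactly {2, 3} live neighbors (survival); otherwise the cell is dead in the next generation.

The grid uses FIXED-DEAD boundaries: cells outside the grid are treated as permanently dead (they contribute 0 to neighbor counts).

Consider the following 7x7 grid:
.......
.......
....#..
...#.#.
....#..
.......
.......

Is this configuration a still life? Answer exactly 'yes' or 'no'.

Answer: yes

Derivation:
Compute generation 1 and compare to generation 0 (given above):
Generation 1:
.......
.......
....#..
...#.#.
....#..
.......
.......
The grids are IDENTICAL -> still life.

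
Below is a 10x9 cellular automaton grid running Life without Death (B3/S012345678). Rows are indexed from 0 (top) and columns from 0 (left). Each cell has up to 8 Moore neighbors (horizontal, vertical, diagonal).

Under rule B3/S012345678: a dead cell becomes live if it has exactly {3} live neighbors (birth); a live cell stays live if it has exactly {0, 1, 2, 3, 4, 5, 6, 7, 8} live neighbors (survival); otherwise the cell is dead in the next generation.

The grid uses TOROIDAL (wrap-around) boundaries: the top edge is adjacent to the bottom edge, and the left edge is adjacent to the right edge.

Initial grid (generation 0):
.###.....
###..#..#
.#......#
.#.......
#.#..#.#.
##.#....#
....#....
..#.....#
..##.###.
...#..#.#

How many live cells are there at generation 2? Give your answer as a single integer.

Simulating step by step:
Generation 0 (given above): 30 live cells
Generation 1: 50 live cells
.####..##
####.#..#
.#......#
.##.....#
#.#..#.#.
#####...#
.####...#
..#.#####
..#######
.#.#.##.#
Generation 2: 58 live cells
.####..##
####.#..#
.#.#...##
.##....##
#.#.##.#.
######.##
.####.#.#
..#.#####
.########
.#.#.##.#
Population at generation 2: 58

Answer: 58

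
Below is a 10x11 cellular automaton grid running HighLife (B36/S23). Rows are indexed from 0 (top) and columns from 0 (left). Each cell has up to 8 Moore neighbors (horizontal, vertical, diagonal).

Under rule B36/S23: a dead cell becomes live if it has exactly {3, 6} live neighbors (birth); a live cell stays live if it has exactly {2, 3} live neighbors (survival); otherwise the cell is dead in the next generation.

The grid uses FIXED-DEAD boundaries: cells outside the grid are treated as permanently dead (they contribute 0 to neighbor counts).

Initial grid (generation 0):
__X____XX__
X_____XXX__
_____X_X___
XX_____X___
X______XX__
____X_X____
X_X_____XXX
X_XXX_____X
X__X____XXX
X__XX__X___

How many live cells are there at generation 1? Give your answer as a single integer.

Simulating step by step:
Generation 0 (given above): 36 live cells
Generation 1: 29 live cells
______X_X__
___________
XX_________
XX_____X___
XX____XXX__
_X_________
__X_XX___XX
X_X_X______
X_______XXX
___XX___XX_
Population at generation 1: 29

Answer: 29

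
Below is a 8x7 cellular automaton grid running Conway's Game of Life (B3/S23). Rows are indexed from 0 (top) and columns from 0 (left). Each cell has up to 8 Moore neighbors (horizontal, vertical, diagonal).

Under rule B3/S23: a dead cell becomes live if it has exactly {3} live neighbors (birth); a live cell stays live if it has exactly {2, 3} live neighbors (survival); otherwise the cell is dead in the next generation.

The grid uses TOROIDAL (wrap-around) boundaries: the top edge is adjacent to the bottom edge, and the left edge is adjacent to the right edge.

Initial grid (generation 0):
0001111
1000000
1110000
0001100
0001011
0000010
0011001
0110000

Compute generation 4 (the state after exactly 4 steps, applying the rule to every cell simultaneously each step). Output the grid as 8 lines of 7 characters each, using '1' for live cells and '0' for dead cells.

Simulating step by step:
Generation 0 (given above): 19 live cells
Generation 1: 34 live cells
1111111
1011110
1111000
1101111
0001011
0011010
0111000
1100001
Generation 2: 7 live cells
0000000
0000000
0000000
0000000
0100000
0100011
0001101
0000000
Generation 3: 8 live cells
0000000
0000000
0000000
0000000
1000000
0010111
1000101
0000000
Generation 4: 9 live cells
(generation 4 grid is the final answer)

Answer: 0000000
0000000
0000000
0000000
0000011
0101100
1001101
0000000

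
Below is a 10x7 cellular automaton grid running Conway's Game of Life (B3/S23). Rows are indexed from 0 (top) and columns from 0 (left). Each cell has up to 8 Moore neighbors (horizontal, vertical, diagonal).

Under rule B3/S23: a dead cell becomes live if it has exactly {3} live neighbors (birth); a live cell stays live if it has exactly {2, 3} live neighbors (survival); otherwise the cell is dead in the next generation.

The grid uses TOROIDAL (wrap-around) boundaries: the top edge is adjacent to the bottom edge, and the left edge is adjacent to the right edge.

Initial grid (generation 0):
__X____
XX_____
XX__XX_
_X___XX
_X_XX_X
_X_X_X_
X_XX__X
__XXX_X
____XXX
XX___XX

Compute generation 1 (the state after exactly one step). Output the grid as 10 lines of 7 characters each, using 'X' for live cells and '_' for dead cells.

Simulating step by step:
Generation 0 (given above): 32 live cells
Generation 1: 23 live cells
(generation 1 grid is the final answer)

Answer: __X____
X_X___X
__X_XX_
_X_X___
_X_X__X
_X___X_
X_____X
_XX____
_XX____
XX__X__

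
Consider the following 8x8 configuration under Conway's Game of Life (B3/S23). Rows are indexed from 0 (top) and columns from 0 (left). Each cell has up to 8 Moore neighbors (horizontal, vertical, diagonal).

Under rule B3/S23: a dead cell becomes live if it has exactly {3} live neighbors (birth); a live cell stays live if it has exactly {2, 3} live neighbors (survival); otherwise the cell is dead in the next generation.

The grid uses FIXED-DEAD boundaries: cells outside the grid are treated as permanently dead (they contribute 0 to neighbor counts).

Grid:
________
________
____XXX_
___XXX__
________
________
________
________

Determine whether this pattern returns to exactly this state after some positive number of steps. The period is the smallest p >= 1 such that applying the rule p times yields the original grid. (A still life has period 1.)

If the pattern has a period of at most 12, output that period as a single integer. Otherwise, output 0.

Simulating and comparing each generation to the original:
Gen 0 (original, given above): 6 live cells
Gen 1: 6 live cells, differs from original
Gen 2: 6 live cells, MATCHES original -> period = 2

Answer: 2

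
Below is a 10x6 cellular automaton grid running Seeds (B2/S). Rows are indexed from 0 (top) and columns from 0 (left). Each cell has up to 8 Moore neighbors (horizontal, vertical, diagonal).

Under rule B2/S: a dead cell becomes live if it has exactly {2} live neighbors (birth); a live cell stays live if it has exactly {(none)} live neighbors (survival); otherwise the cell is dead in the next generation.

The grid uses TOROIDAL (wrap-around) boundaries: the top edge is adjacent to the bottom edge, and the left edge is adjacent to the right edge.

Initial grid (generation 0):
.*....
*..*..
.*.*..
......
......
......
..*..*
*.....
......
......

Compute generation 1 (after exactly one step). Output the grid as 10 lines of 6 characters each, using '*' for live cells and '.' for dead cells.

Answer: *.*...
....*.
*...*.
..*...
......
......
**....
.*...*
......
......

Derivation:
Simulating step by step:
Generation 0 (given above): 8 live cells
Generation 1: 10 live cells
(generation 1 grid is the final answer)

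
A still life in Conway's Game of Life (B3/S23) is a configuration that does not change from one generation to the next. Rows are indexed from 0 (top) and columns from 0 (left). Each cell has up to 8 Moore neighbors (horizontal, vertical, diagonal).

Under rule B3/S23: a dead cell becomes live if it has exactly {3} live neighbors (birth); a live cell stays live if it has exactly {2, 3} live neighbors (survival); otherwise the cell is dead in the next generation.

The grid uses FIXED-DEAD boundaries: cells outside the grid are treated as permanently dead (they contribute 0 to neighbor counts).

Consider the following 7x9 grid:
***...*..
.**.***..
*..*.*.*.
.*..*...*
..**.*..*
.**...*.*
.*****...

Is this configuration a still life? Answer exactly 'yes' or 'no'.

Compute generation 1 and compare to generation 0 (given above):
Generation 1:
*.**..*..
....*..*.
*..*...*.
.*...****
...***..*
......**.
.*.***...
Cell (0,1) differs: gen0=1 vs gen1=0 -> NOT a still life.

Answer: no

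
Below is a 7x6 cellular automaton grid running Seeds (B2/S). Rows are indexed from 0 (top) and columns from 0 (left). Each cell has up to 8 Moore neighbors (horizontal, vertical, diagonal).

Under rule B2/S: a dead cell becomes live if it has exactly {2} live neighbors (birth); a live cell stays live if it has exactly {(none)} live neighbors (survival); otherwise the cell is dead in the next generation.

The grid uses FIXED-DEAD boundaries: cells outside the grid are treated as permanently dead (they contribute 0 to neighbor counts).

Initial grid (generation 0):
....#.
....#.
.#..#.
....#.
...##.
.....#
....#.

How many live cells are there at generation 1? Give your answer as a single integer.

Answer: 4

Derivation:
Simulating step by step:
Generation 0 (given above): 9 live cells
Generation 1: 4 live cells
...#.#
......
......
..#...
......
......
.....#
Population at generation 1: 4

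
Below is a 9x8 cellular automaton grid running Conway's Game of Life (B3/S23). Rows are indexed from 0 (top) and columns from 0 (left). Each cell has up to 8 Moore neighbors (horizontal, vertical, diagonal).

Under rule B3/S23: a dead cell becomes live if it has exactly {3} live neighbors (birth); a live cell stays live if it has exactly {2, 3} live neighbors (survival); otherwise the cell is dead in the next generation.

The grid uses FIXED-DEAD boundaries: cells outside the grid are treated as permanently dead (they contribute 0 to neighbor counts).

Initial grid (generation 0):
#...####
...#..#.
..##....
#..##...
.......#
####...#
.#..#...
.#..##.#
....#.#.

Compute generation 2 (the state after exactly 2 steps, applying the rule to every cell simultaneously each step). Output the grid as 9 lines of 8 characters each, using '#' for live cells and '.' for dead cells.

Answer: ...###.#
..###..#
.#..#...
.##.#...
#...#...
####....
.#....#.
...#..##
...##...

Derivation:
Simulating step by step:
Generation 0 (given above): 26 live cells
Generation 1: 26 live cells
....####
..##..##
..#.....
..###...
#...#...
####....
....###.
...##.#.
....#.#.
Generation 2: 26 live cells
(generation 2 grid is the final answer)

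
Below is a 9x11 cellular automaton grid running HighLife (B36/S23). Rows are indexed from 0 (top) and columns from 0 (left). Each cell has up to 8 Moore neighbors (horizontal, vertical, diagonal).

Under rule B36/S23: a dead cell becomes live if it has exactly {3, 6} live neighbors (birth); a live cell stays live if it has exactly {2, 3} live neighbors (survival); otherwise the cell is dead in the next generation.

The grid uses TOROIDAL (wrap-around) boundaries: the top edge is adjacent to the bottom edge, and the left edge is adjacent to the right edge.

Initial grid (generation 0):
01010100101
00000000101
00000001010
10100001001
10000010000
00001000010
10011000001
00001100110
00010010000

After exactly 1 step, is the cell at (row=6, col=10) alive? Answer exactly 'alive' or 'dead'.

Answer: alive

Derivation:
Simulating step by step:
Generation 0 (given above): 27 live cells
Generation 1: 34 live cells
10101001000
10000001101
10000001010
11000011101
11000000000
10011100000
00010000101
00000100011
00110011100

Cell (6,10) at generation 1: 1 -> alive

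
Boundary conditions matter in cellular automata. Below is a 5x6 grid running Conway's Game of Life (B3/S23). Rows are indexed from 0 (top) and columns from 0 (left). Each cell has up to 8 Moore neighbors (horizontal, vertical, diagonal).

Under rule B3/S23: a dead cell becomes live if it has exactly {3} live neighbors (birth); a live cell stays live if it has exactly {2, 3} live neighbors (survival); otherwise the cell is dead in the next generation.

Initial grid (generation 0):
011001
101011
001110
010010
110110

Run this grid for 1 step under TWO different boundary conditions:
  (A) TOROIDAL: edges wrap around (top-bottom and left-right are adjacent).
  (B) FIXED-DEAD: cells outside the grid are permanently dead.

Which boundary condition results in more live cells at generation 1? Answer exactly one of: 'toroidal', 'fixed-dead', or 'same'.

Answer: fixed-dead

Derivation:
Under TOROIDAL boundary, generation 1:
000000
100000
101000
110000
000110
Population = 7

Under FIXED-DEAD boundary, generation 1:
011111
000001
001000
110001
111110
Population = 15

Comparison: toroidal=7, fixed-dead=15 -> fixed-dead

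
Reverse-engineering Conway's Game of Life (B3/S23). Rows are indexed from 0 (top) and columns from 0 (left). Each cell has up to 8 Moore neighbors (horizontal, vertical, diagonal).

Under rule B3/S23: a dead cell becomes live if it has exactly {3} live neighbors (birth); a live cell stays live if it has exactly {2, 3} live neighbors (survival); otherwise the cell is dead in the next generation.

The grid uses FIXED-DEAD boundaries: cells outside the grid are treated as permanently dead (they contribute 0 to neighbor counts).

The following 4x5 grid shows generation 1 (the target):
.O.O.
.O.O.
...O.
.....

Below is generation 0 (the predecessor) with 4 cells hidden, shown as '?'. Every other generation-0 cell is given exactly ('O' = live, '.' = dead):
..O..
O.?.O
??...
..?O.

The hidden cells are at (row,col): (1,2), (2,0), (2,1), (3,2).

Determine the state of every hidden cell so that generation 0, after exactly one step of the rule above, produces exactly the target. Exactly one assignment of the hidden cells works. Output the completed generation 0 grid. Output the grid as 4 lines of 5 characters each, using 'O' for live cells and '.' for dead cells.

Hidden generation-0 cells (in order): (1,2), (2,0), (2,1), (3,2).
A hidden cell only influences target cells in its own 3x3 neighborhood. Try each of the 2^4 = 16 assignments, step the completed generation 0 forward once under B3/S23, and compare with the target:
  (1,2)=. (2,0)=. (2,1)=. (3,2)=. -> step gives (0,1)='.' but target has 'O' -> reject
  (1,2)=. (2,0)=. (2,1)=. (3,2)=O -> step gives (0,1)='.' but target has 'O' -> reject
  (1,2)=. (2,0)=. (2,1)=O (3,2)=. -> step gives (0,1)='.' but target has 'O' -> reject
  (1,2)=. (2,0)=. (2,1)=O (3,2)=O -> step gives (0,1)='.' but target has 'O' -> reject
  (1,2)=. (2,0)=O (2,1)=. (3,2)=. -> step gives (0,1)='.' but target has 'O' -> reject
  (1,2)=. (2,0)=O (2,1)=. (3,2)=O -> step gives (0,1)='.' but target has 'O' -> reject
  (1,2)=. (2,0)=O (2,1)=O (3,2)=. -> step gives (0,1)='.' but target has 'O' -> reject
  (1,2)=. (2,0)=O (2,1)=O (3,2)=O -> step gives (0,1)='.' but target has 'O' -> reject
  (1,2)=O (2,0)=. (2,1)=. (3,2)=. -> step reproduces the target at every cell -> ACCEPT
  (1,2)=O (2,0)=. (2,1)=. (3,2)=O -> step gives (2,1)='O' but target has '.' -> reject
  (1,2)=O (2,0)=. (2,1)=O (3,2)=. -> step gives (1,1)='.' but target has 'O' -> reject
  (1,2)=O (2,0)=. (2,1)=O (3,2)=O -> step gives (1,1)='.' but target has 'O' -> reject
  (1,2)=O (2,0)=O (2,1)=. (3,2)=. -> step gives (1,1)='.' but target has 'O' -> reject
  (1,2)=O (2,0)=O (2,1)=. (3,2)=O -> step gives (1,1)='.' but target has 'O' -> reject
  (1,2)=O (2,0)=O (2,1)=O (3,2)=. -> step gives (1,0)='O' but target has '.' -> reject
  (1,2)=O (2,0)=O (2,1)=O (3,2)=O -> step gives (1,0)='O' but target has '.' -> reject
Unique solution: (1,2)=live, (2,0)=dead, (2,1)=dead, (3,2)=dead.
Check: live-neighbor counts of every cell in the completed generation 0:
13131
03130
12232
00101
Applying B3/S23 to generation 0 with these counts gives:
.O.O.
.O.O.
...O.
.....
which matches the target exactly.

Answer: ..O..
O.O.O
.....
...O.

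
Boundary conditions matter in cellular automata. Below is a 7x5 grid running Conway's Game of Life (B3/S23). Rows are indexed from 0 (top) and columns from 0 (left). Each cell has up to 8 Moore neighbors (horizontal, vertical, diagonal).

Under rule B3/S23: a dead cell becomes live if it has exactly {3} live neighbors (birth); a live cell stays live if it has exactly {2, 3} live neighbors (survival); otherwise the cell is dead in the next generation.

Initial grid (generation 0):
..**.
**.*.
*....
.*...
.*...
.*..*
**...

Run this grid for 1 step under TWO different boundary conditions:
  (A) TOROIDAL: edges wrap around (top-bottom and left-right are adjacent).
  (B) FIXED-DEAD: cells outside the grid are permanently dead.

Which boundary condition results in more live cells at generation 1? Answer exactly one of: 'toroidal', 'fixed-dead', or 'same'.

Answer: same

Derivation:
Under TOROIDAL boundary, generation 1:
...*.
**.*.
*.*.*
**...
.**..
.**..
**.**
Population = 17

Under FIXED-DEAD boundary, generation 1:
.***.
**.*.
*.*..
**...
***..
.**..
**...
Population = 17

Comparison: toroidal=17, fixed-dead=17 -> same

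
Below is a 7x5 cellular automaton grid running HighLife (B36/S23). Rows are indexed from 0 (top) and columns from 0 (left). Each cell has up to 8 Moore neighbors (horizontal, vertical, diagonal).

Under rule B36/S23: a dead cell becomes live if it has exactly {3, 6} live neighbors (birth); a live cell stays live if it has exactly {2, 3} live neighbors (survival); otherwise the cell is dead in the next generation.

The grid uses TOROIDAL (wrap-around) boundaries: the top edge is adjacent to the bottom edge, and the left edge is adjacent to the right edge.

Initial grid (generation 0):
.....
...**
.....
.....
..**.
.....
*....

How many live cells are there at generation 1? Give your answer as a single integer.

Simulating step by step:
Generation 0 (given above): 5 live cells
Generation 1: 1 live cells
....*
.....
.....
.....
.....
.....
.....
Population at generation 1: 1

Answer: 1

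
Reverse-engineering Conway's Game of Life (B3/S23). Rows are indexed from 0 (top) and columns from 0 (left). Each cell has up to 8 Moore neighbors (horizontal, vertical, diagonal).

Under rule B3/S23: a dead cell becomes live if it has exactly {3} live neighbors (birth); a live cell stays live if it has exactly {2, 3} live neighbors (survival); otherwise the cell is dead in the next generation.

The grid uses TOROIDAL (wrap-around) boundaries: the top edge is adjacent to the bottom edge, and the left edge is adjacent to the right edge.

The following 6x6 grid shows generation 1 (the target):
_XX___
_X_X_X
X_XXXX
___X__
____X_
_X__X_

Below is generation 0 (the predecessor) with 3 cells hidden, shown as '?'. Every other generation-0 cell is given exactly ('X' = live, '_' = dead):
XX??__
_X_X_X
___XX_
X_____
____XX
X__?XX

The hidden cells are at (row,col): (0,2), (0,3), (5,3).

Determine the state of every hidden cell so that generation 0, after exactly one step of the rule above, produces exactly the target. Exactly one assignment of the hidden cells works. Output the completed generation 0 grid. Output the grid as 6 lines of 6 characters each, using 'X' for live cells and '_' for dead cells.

Hidden generation-0 cells (in order): (0,2), (0,3), (5,3).
A hidden cell only influences target cells in its own 3x3 neighborhood. Try each of the 2^3 = 8 assignments, step the completed generation 0 forward once under B3/S23, and compare with the target:
  (0,2)=_ (0,3)=_ (5,3)=_ -> step reproduces the target at every cell -> ACCEPT
  (0,2)=_ (0,3)=_ (5,3)=X -> step gives (0,2)='_' but target has 'X' -> reject
  (0,2)=_ (0,3)=X (5,3)=_ -> step gives (0,2)='_' but target has 'X' -> reject
  (0,2)=_ (0,3)=X (5,3)=X -> step gives (0,2)='_' but target has 'X' -> reject
  (0,2)=X (0,3)=_ (5,3)=_ -> step gives (0,1)='_' but target has 'X' -> reject
  (0,2)=X (0,3)=_ (5,3)=X -> step gives (0,1)='_' but target has 'X' -> reject
  (0,2)=X (0,3)=X (5,3)=_ -> step gives (0,1)='_' but target has 'X' -> reject
  (0,2)=X (0,3)=X (5,3)=X -> step gives (0,1)='_' but target has 'X' -> reject
Unique solution: (0,2)=dead, (0,3)=dead, (5,3)=dead.
Check: live-neighbor counts of every cell in the completed generation 0:
533245
424242
323233
111344
420235
431235
Applying B3/S23 to generation 0 with these counts gives:
_XX___
_X_X_X
X_XXXX
___X__
____X_
_X__X_
which matches the target exactly.

Answer: XX____
_X_X_X
___XX_
X_____
____XX
X___XX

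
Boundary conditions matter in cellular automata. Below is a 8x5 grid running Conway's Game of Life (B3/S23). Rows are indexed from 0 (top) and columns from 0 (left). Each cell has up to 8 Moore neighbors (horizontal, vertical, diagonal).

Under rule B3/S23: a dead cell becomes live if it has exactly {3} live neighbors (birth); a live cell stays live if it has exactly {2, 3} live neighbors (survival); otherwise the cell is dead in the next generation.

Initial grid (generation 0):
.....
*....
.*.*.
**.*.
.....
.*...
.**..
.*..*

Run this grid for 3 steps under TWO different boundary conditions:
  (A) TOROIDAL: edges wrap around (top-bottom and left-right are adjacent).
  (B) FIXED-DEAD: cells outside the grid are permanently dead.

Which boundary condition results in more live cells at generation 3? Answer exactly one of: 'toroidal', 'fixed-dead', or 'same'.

Under TOROIDAL boundary, generation 3:
.*...
.....
.....
*..**
...**
..**.
..***
.*..*
Population = 13

Under FIXED-DEAD boundary, generation 3:
.....
.....
.....
.....
.....
.....
.***.
.*...
Population = 4

Comparison: toroidal=13, fixed-dead=4 -> toroidal

Answer: toroidal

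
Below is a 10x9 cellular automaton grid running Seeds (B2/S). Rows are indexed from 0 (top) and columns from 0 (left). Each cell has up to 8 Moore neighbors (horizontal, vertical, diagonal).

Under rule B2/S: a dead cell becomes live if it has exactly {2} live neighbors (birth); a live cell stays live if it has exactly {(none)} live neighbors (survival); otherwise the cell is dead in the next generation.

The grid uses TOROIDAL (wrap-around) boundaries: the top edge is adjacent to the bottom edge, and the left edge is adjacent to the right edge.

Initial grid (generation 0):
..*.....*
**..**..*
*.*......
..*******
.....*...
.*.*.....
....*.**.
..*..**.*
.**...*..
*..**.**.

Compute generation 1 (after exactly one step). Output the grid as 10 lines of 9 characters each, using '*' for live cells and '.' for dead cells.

Answer: .........
.......*.
.........
*........
**......*
..*....*.
**......*
*...*....
.........
.........

Derivation:
Simulating step by step:
Generation 0 (given above): 34 live cells
Generation 1: 12 live cells
(generation 1 grid is the final answer)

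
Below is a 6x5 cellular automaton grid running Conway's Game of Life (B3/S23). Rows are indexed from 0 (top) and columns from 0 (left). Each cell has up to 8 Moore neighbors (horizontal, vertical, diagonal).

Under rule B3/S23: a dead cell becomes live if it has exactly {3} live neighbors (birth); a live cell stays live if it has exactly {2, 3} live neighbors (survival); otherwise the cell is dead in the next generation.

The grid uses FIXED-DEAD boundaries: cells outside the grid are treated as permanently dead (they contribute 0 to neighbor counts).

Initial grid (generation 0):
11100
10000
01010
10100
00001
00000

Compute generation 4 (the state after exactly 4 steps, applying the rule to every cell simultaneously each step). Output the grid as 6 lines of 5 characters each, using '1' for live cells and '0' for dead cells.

Answer: 01000
10010
10000
01010
00100
00000

Derivation:
Simulating step by step:
Generation 0 (given above): 9 live cells
Generation 1: 9 live cells
11000
10000
11100
01110
00000
00000
Generation 2: 8 live cells
11000
00100
10010
10010
00100
00000
Generation 3: 9 live cells
01000
10100
01110
01110
00000
00000
Generation 4: 7 live cells
(generation 4 grid is the final answer)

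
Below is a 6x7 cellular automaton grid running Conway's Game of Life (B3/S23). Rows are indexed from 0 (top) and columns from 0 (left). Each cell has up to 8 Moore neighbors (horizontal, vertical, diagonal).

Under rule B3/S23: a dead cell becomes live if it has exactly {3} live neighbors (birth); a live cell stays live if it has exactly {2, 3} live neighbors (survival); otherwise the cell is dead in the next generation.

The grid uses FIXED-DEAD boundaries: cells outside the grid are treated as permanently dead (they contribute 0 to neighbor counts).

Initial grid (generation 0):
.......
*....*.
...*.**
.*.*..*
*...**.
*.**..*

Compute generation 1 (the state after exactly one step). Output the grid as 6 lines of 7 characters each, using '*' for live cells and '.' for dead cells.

Answer: .......
....***
..*..**
..**..*
*...***
.*.***.

Derivation:
Simulating step by step:
Generation 0 (given above): 15 live cells
Generation 1: 17 live cells
(generation 1 grid is the final answer)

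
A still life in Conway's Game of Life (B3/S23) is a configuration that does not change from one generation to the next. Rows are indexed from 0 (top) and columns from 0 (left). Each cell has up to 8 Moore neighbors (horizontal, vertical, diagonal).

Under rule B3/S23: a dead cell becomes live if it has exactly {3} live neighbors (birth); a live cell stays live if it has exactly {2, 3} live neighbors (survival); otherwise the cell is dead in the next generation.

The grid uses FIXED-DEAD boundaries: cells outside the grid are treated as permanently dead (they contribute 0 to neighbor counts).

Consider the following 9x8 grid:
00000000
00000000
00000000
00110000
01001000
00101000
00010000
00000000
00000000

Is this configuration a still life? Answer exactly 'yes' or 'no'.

Answer: yes

Derivation:
Compute generation 1 and compare to generation 0 (given above):
Generation 1:
00000000
00000000
00000000
00110000
01001000
00101000
00010000
00000000
00000000
The grids are IDENTICAL -> still life.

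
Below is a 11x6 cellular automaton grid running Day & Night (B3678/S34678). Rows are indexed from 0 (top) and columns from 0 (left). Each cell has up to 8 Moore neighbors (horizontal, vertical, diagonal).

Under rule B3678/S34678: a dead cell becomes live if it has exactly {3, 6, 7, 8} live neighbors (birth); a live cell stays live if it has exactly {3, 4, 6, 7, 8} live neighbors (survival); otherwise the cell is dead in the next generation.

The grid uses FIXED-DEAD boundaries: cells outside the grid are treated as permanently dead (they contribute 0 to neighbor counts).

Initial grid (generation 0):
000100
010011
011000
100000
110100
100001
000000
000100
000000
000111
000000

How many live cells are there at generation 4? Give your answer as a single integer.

Simulating step by step:
Generation 0 (given above): 16 live cells
Generation 1: 10 live cells
000010
000100
110000
100000
110000
010000
000000
000000
000100
000000
000010
Generation 2: 4 live cells
000000
000000
000000
100000
110000
100000
000000
000000
000000
000000
000000
Generation 3: 4 live cells
000000
000000
000000
010000
110000
010000
000000
000000
000000
000000
000000
Generation 4: 5 live cells
000000
000000
000000
100000
111000
100000
000000
000000
000000
000000
000000
Population at generation 4: 5

Answer: 5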